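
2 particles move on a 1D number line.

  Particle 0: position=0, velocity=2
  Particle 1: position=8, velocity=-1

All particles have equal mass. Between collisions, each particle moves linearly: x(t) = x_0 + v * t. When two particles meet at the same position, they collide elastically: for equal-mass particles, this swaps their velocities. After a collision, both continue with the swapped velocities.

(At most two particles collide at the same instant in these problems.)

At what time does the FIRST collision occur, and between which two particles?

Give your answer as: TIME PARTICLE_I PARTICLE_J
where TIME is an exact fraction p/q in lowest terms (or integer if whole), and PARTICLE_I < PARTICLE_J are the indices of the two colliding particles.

Answer: 8/3 0 1

Derivation:
Pair (0,1): pos 0,8 vel 2,-1 -> gap=8, closing at 3/unit, collide at t=8/3
Earliest collision: t=8/3 between 0 and 1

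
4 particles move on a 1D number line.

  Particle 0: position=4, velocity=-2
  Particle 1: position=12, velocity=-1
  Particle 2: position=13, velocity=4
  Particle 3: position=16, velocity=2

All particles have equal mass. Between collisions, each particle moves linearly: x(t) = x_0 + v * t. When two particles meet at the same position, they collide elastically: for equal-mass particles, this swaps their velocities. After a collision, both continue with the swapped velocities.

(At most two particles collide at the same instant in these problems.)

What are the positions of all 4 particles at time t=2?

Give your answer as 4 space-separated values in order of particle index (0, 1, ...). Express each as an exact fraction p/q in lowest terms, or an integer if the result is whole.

Answer: 0 10 20 21

Derivation:
Collision at t=3/2: particles 2 and 3 swap velocities; positions: p0=1 p1=21/2 p2=19 p3=19; velocities now: v0=-2 v1=-1 v2=2 v3=4
Advance to t=2 (no further collisions before then); velocities: v0=-2 v1=-1 v2=2 v3=4; positions = 0 10 20 21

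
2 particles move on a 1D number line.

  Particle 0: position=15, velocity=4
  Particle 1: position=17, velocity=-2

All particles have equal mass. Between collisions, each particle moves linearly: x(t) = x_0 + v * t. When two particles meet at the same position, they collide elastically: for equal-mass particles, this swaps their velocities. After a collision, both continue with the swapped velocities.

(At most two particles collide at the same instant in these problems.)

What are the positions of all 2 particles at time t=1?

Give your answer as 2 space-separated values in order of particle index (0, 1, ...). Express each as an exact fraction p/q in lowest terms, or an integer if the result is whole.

Answer: 15 19

Derivation:
Collision at t=1/3: particles 0 and 1 swap velocities; positions: p0=49/3 p1=49/3; velocities now: v0=-2 v1=4
Advance to t=1 (no further collisions before then); velocities: v0=-2 v1=4; positions = 15 19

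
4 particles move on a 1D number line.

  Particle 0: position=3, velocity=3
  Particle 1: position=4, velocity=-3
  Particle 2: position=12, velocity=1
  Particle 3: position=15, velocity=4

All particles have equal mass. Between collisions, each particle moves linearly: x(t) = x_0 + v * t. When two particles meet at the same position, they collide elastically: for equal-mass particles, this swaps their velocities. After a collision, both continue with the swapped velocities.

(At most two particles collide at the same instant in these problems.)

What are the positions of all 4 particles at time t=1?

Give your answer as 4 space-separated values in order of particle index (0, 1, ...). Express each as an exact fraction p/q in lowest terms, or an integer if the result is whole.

Collision at t=1/6: particles 0 and 1 swap velocities; positions: p0=7/2 p1=7/2 p2=73/6 p3=47/3; velocities now: v0=-3 v1=3 v2=1 v3=4
Advance to t=1 (no further collisions before then); velocities: v0=-3 v1=3 v2=1 v3=4; positions = 1 6 13 19

Answer: 1 6 13 19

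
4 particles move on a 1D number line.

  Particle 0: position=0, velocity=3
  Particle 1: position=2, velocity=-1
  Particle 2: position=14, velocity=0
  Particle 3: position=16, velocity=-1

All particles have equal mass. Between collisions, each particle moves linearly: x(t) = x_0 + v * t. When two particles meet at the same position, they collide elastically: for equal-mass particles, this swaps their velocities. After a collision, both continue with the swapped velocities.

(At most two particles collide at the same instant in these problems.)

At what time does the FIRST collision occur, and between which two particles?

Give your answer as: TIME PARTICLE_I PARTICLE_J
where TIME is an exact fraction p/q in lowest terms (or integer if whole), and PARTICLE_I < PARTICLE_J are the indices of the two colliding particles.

Pair (0,1): pos 0,2 vel 3,-1 -> gap=2, closing at 4/unit, collide at t=1/2
Pair (1,2): pos 2,14 vel -1,0 -> not approaching (rel speed -1 <= 0)
Pair (2,3): pos 14,16 vel 0,-1 -> gap=2, closing at 1/unit, collide at t=2
Earliest collision: t=1/2 between 0 and 1

Answer: 1/2 0 1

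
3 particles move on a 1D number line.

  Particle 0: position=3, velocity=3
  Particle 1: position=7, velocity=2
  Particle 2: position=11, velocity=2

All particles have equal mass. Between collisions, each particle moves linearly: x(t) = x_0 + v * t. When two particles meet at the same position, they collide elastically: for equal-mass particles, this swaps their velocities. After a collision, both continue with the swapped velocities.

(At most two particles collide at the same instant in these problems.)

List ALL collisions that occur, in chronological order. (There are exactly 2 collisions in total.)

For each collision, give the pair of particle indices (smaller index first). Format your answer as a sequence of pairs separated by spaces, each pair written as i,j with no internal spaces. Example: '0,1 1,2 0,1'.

Answer: 0,1 1,2

Derivation:
Collision at t=4: particles 0 and 1 swap velocities; positions: p0=15 p1=15 p2=19; velocities now: v0=2 v1=3 v2=2
Collision at t=8: particles 1 and 2 swap velocities; positions: p0=23 p1=27 p2=27; velocities now: v0=2 v1=2 v2=3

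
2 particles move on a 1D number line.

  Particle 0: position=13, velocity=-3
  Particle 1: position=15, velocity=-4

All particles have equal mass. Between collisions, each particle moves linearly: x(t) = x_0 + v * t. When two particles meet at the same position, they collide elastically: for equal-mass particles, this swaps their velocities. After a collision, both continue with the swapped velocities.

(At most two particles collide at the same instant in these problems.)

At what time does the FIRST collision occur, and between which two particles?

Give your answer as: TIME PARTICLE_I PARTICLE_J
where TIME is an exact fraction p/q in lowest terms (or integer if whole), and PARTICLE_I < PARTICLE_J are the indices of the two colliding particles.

Answer: 2 0 1

Derivation:
Pair (0,1): pos 13,15 vel -3,-4 -> gap=2, closing at 1/unit, collide at t=2
Earliest collision: t=2 between 0 and 1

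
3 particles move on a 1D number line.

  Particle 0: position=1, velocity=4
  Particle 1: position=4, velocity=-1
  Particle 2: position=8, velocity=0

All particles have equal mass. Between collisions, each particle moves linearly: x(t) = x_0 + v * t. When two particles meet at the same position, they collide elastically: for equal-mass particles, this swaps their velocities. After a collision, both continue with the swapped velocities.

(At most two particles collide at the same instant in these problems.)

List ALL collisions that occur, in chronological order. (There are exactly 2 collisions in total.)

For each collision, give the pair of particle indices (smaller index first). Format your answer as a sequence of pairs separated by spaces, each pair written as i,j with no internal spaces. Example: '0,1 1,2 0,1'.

Answer: 0,1 1,2

Derivation:
Collision at t=3/5: particles 0 and 1 swap velocities; positions: p0=17/5 p1=17/5 p2=8; velocities now: v0=-1 v1=4 v2=0
Collision at t=7/4: particles 1 and 2 swap velocities; positions: p0=9/4 p1=8 p2=8; velocities now: v0=-1 v1=0 v2=4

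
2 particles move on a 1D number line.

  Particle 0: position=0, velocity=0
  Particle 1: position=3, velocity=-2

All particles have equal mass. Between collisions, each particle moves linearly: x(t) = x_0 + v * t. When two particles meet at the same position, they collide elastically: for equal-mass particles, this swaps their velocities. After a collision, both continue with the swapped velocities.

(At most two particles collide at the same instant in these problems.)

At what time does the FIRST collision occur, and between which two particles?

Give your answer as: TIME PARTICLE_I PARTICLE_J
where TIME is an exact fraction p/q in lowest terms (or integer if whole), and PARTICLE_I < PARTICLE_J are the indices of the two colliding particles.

Pair (0,1): pos 0,3 vel 0,-2 -> gap=3, closing at 2/unit, collide at t=3/2
Earliest collision: t=3/2 between 0 and 1

Answer: 3/2 0 1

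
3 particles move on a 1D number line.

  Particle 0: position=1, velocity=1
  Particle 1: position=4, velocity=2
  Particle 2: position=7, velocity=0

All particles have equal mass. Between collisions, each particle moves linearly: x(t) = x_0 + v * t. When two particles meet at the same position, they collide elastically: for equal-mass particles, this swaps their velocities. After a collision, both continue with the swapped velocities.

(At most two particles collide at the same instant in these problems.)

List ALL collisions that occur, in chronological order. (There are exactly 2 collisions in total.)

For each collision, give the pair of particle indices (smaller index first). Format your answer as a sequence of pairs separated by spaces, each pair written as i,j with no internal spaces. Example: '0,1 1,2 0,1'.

Collision at t=3/2: particles 1 and 2 swap velocities; positions: p0=5/2 p1=7 p2=7; velocities now: v0=1 v1=0 v2=2
Collision at t=6: particles 0 and 1 swap velocities; positions: p0=7 p1=7 p2=16; velocities now: v0=0 v1=1 v2=2

Answer: 1,2 0,1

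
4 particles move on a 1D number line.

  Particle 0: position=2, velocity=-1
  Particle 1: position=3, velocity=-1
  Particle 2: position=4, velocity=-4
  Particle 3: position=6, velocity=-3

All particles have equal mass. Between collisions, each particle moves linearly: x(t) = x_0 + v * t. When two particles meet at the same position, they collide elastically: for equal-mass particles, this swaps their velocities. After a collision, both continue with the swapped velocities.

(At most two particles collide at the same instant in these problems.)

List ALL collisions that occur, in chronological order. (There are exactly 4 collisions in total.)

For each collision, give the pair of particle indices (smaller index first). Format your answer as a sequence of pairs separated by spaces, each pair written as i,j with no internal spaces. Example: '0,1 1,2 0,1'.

Collision at t=1/3: particles 1 and 2 swap velocities; positions: p0=5/3 p1=8/3 p2=8/3 p3=5; velocities now: v0=-1 v1=-4 v2=-1 v3=-3
Collision at t=2/3: particles 0 and 1 swap velocities; positions: p0=4/3 p1=4/3 p2=7/3 p3=4; velocities now: v0=-4 v1=-1 v2=-1 v3=-3
Collision at t=3/2: particles 2 and 3 swap velocities; positions: p0=-2 p1=1/2 p2=3/2 p3=3/2; velocities now: v0=-4 v1=-1 v2=-3 v3=-1
Collision at t=2: particles 1 and 2 swap velocities; positions: p0=-4 p1=0 p2=0 p3=1; velocities now: v0=-4 v1=-3 v2=-1 v3=-1

Answer: 1,2 0,1 2,3 1,2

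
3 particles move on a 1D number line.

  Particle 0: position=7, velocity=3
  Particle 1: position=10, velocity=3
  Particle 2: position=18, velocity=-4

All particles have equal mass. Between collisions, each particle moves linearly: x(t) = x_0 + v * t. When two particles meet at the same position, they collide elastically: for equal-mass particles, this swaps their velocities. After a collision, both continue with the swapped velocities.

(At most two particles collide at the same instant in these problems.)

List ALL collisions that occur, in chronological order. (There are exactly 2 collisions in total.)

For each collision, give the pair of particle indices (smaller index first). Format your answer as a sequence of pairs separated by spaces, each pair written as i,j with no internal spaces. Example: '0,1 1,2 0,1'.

Answer: 1,2 0,1

Derivation:
Collision at t=8/7: particles 1 and 2 swap velocities; positions: p0=73/7 p1=94/7 p2=94/7; velocities now: v0=3 v1=-4 v2=3
Collision at t=11/7: particles 0 and 1 swap velocities; positions: p0=82/7 p1=82/7 p2=103/7; velocities now: v0=-4 v1=3 v2=3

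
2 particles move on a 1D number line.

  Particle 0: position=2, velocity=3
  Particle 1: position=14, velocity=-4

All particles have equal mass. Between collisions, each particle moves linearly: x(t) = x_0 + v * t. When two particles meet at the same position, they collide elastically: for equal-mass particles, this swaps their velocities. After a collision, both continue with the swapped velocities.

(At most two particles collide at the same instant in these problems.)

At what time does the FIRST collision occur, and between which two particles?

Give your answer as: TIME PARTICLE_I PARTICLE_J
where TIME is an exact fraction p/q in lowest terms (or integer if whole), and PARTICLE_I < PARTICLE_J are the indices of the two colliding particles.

Pair (0,1): pos 2,14 vel 3,-4 -> gap=12, closing at 7/unit, collide at t=12/7
Earliest collision: t=12/7 between 0 and 1

Answer: 12/7 0 1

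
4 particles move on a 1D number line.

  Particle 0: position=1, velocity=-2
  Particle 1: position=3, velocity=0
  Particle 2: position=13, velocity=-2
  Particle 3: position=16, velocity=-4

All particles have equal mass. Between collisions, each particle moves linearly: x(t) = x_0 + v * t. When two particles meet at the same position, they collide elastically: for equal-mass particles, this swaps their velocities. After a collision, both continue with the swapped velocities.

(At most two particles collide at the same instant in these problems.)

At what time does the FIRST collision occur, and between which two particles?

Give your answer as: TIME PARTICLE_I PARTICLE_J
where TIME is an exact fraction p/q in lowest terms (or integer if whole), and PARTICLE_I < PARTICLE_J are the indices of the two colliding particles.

Pair (0,1): pos 1,3 vel -2,0 -> not approaching (rel speed -2 <= 0)
Pair (1,2): pos 3,13 vel 0,-2 -> gap=10, closing at 2/unit, collide at t=5
Pair (2,3): pos 13,16 vel -2,-4 -> gap=3, closing at 2/unit, collide at t=3/2
Earliest collision: t=3/2 between 2 and 3

Answer: 3/2 2 3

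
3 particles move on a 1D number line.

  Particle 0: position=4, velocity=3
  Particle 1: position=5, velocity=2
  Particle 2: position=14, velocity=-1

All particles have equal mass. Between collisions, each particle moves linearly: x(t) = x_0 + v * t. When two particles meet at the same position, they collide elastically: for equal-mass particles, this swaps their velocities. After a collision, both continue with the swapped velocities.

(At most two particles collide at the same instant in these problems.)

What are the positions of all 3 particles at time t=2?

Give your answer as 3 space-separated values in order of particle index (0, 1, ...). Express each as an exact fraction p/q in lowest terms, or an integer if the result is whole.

Answer: 9 10 12

Derivation:
Collision at t=1: particles 0 and 1 swap velocities; positions: p0=7 p1=7 p2=13; velocities now: v0=2 v1=3 v2=-1
Advance to t=2 (no further collisions before then); velocities: v0=2 v1=3 v2=-1; positions = 9 10 12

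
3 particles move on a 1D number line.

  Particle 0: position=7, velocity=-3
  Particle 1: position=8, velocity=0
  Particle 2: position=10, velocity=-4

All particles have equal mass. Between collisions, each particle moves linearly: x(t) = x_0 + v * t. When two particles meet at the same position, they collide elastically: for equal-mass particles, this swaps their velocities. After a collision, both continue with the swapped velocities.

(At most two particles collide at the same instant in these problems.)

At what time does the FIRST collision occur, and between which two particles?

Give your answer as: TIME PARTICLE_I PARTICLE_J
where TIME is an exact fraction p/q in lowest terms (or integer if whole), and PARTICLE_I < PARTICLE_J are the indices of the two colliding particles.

Pair (0,1): pos 7,8 vel -3,0 -> not approaching (rel speed -3 <= 0)
Pair (1,2): pos 8,10 vel 0,-4 -> gap=2, closing at 4/unit, collide at t=1/2
Earliest collision: t=1/2 between 1 and 2

Answer: 1/2 1 2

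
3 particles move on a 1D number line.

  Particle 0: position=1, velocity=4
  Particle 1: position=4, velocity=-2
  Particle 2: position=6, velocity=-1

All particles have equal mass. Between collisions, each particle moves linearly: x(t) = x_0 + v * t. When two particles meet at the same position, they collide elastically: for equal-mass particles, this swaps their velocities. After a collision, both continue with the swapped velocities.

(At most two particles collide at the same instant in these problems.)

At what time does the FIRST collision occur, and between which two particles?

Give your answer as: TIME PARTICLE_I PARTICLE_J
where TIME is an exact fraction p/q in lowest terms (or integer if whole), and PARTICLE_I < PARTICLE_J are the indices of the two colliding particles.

Answer: 1/2 0 1

Derivation:
Pair (0,1): pos 1,4 vel 4,-2 -> gap=3, closing at 6/unit, collide at t=1/2
Pair (1,2): pos 4,6 vel -2,-1 -> not approaching (rel speed -1 <= 0)
Earliest collision: t=1/2 between 0 and 1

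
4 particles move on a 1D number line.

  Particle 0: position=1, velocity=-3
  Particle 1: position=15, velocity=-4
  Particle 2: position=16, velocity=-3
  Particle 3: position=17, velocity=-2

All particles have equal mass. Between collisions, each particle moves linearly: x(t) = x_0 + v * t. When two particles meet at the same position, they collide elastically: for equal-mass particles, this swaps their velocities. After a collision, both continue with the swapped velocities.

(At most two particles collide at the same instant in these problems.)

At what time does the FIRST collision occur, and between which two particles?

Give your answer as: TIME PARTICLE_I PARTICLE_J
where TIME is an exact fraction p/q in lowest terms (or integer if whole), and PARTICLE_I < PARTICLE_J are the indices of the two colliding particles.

Pair (0,1): pos 1,15 vel -3,-4 -> gap=14, closing at 1/unit, collide at t=14
Pair (1,2): pos 15,16 vel -4,-3 -> not approaching (rel speed -1 <= 0)
Pair (2,3): pos 16,17 vel -3,-2 -> not approaching (rel speed -1 <= 0)
Earliest collision: t=14 between 0 and 1

Answer: 14 0 1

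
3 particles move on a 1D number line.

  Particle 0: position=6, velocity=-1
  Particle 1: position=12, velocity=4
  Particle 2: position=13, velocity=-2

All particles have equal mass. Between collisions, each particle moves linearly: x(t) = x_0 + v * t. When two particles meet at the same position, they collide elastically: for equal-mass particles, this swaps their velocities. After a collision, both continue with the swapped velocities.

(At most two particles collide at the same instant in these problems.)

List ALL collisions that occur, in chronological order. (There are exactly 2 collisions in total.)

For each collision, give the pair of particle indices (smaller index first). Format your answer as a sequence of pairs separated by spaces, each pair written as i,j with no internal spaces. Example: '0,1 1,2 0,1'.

Collision at t=1/6: particles 1 and 2 swap velocities; positions: p0=35/6 p1=38/3 p2=38/3; velocities now: v0=-1 v1=-2 v2=4
Collision at t=7: particles 0 and 1 swap velocities; positions: p0=-1 p1=-1 p2=40; velocities now: v0=-2 v1=-1 v2=4

Answer: 1,2 0,1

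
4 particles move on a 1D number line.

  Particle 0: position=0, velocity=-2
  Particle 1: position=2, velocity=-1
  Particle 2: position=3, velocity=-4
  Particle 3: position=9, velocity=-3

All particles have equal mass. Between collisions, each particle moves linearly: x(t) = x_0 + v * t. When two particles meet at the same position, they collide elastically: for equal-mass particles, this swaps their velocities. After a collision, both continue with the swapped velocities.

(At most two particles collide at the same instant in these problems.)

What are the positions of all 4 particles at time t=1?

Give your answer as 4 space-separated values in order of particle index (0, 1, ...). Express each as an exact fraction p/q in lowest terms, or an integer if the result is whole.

Answer: -2 -1 1 6

Derivation:
Collision at t=1/3: particles 1 and 2 swap velocities; positions: p0=-2/3 p1=5/3 p2=5/3 p3=8; velocities now: v0=-2 v1=-4 v2=-1 v3=-3
Advance to t=1 (no further collisions before then); velocities: v0=-2 v1=-4 v2=-1 v3=-3; positions = -2 -1 1 6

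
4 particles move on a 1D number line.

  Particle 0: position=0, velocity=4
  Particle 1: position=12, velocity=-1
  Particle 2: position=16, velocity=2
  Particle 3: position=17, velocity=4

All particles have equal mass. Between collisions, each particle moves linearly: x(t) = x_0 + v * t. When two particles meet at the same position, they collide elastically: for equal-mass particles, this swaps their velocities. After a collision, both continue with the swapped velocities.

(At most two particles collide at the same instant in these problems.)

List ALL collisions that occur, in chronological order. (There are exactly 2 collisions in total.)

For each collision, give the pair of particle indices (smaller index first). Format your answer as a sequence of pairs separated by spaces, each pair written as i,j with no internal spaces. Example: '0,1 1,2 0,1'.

Answer: 0,1 1,2

Derivation:
Collision at t=12/5: particles 0 and 1 swap velocities; positions: p0=48/5 p1=48/5 p2=104/5 p3=133/5; velocities now: v0=-1 v1=4 v2=2 v3=4
Collision at t=8: particles 1 and 2 swap velocities; positions: p0=4 p1=32 p2=32 p3=49; velocities now: v0=-1 v1=2 v2=4 v3=4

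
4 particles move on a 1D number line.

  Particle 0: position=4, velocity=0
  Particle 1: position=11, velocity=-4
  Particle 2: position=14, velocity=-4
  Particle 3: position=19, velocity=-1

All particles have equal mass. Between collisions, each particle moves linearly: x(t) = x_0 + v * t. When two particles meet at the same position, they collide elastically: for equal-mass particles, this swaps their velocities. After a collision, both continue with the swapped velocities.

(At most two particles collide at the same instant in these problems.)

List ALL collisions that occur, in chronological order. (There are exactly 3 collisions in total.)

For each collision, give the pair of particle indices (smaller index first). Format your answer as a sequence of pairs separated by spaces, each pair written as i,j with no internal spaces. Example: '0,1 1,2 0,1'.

Collision at t=7/4: particles 0 and 1 swap velocities; positions: p0=4 p1=4 p2=7 p3=69/4; velocities now: v0=-4 v1=0 v2=-4 v3=-1
Collision at t=5/2: particles 1 and 2 swap velocities; positions: p0=1 p1=4 p2=4 p3=33/2; velocities now: v0=-4 v1=-4 v2=0 v3=-1
Collision at t=15: particles 2 and 3 swap velocities; positions: p0=-49 p1=-46 p2=4 p3=4; velocities now: v0=-4 v1=-4 v2=-1 v3=0

Answer: 0,1 1,2 2,3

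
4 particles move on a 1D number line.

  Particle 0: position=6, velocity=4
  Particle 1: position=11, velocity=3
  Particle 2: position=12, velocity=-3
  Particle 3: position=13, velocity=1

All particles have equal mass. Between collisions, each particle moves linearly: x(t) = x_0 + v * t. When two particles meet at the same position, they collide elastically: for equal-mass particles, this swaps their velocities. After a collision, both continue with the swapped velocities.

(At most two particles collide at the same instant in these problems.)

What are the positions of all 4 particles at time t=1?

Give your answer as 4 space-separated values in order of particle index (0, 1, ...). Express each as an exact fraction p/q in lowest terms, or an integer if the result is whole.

Answer: 9 10 14 14

Derivation:
Collision at t=1/6: particles 1 and 2 swap velocities; positions: p0=20/3 p1=23/2 p2=23/2 p3=79/6; velocities now: v0=4 v1=-3 v2=3 v3=1
Collision at t=6/7: particles 0 and 1 swap velocities; positions: p0=66/7 p1=66/7 p2=95/7 p3=97/7; velocities now: v0=-3 v1=4 v2=3 v3=1
Collision at t=1: particles 2 and 3 swap velocities; positions: p0=9 p1=10 p2=14 p3=14; velocities now: v0=-3 v1=4 v2=1 v3=3
Advance to t=1 (no further collisions before then); velocities: v0=-3 v1=4 v2=1 v3=3; positions = 9 10 14 14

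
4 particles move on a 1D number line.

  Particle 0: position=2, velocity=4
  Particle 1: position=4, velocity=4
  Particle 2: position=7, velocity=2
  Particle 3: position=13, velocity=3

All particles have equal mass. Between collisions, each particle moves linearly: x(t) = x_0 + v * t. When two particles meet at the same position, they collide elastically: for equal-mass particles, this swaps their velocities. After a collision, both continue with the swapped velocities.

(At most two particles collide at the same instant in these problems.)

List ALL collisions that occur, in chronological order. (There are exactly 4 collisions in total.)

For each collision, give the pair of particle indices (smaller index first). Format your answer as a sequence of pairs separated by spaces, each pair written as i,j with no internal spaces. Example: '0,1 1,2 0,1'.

Collision at t=3/2: particles 1 and 2 swap velocities; positions: p0=8 p1=10 p2=10 p3=35/2; velocities now: v0=4 v1=2 v2=4 v3=3
Collision at t=5/2: particles 0 and 1 swap velocities; positions: p0=12 p1=12 p2=14 p3=41/2; velocities now: v0=2 v1=4 v2=4 v3=3
Collision at t=9: particles 2 and 3 swap velocities; positions: p0=25 p1=38 p2=40 p3=40; velocities now: v0=2 v1=4 v2=3 v3=4
Collision at t=11: particles 1 and 2 swap velocities; positions: p0=29 p1=46 p2=46 p3=48; velocities now: v0=2 v1=3 v2=4 v3=4

Answer: 1,2 0,1 2,3 1,2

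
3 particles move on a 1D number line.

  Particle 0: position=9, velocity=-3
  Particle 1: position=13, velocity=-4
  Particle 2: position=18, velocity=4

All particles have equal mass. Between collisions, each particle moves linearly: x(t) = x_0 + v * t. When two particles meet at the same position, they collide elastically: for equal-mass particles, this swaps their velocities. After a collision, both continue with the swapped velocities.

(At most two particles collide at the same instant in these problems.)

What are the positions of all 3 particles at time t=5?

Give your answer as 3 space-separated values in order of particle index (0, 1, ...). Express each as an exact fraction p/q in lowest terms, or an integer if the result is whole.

Answer: -7 -6 38

Derivation:
Collision at t=4: particles 0 and 1 swap velocities; positions: p0=-3 p1=-3 p2=34; velocities now: v0=-4 v1=-3 v2=4
Advance to t=5 (no further collisions before then); velocities: v0=-4 v1=-3 v2=4; positions = -7 -6 38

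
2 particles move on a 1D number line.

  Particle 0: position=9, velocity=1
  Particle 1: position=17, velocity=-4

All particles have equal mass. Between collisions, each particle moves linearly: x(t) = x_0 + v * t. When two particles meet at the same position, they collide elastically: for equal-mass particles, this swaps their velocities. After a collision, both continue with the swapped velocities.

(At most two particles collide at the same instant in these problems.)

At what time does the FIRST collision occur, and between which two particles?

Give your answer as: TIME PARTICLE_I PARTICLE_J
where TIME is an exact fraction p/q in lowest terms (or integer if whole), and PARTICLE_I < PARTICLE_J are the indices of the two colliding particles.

Pair (0,1): pos 9,17 vel 1,-4 -> gap=8, closing at 5/unit, collide at t=8/5
Earliest collision: t=8/5 between 0 and 1

Answer: 8/5 0 1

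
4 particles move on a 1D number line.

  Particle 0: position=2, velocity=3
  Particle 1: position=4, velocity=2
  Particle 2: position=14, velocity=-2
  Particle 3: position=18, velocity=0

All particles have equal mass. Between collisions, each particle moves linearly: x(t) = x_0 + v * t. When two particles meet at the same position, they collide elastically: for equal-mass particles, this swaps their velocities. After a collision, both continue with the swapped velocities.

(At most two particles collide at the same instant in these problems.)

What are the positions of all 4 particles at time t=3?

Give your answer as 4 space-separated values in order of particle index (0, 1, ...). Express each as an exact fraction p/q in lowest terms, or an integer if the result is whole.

Answer: 8 10 11 18

Derivation:
Collision at t=2: particles 0 and 1 swap velocities; positions: p0=8 p1=8 p2=10 p3=18; velocities now: v0=2 v1=3 v2=-2 v3=0
Collision at t=12/5: particles 1 and 2 swap velocities; positions: p0=44/5 p1=46/5 p2=46/5 p3=18; velocities now: v0=2 v1=-2 v2=3 v3=0
Collision at t=5/2: particles 0 and 1 swap velocities; positions: p0=9 p1=9 p2=19/2 p3=18; velocities now: v0=-2 v1=2 v2=3 v3=0
Advance to t=3 (no further collisions before then); velocities: v0=-2 v1=2 v2=3 v3=0; positions = 8 10 11 18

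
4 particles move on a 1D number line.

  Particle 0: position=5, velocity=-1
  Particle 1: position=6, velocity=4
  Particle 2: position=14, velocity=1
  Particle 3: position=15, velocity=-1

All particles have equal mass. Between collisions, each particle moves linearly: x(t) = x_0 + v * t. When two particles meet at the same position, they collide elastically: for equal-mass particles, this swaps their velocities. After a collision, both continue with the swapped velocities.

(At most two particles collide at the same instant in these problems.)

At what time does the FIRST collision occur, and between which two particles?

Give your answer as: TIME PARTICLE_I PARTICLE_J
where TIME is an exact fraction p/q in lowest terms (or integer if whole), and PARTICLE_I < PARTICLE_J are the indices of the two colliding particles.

Pair (0,1): pos 5,6 vel -1,4 -> not approaching (rel speed -5 <= 0)
Pair (1,2): pos 6,14 vel 4,1 -> gap=8, closing at 3/unit, collide at t=8/3
Pair (2,3): pos 14,15 vel 1,-1 -> gap=1, closing at 2/unit, collide at t=1/2
Earliest collision: t=1/2 between 2 and 3

Answer: 1/2 2 3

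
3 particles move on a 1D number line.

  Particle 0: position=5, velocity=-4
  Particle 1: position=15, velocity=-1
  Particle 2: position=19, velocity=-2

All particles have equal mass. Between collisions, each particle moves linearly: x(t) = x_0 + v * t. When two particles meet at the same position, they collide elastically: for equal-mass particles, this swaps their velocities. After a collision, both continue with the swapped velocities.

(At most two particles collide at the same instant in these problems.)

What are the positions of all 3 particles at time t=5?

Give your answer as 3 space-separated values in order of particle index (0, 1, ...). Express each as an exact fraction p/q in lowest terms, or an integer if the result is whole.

Answer: -15 9 10

Derivation:
Collision at t=4: particles 1 and 2 swap velocities; positions: p0=-11 p1=11 p2=11; velocities now: v0=-4 v1=-2 v2=-1
Advance to t=5 (no further collisions before then); velocities: v0=-4 v1=-2 v2=-1; positions = -15 9 10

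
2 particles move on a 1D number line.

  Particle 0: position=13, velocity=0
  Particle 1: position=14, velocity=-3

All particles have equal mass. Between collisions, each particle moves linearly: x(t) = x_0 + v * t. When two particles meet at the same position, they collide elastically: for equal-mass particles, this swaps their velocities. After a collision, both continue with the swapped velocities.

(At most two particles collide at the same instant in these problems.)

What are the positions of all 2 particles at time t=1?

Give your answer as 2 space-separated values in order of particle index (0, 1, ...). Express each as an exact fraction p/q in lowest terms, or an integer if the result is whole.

Collision at t=1/3: particles 0 and 1 swap velocities; positions: p0=13 p1=13; velocities now: v0=-3 v1=0
Advance to t=1 (no further collisions before then); velocities: v0=-3 v1=0; positions = 11 13

Answer: 11 13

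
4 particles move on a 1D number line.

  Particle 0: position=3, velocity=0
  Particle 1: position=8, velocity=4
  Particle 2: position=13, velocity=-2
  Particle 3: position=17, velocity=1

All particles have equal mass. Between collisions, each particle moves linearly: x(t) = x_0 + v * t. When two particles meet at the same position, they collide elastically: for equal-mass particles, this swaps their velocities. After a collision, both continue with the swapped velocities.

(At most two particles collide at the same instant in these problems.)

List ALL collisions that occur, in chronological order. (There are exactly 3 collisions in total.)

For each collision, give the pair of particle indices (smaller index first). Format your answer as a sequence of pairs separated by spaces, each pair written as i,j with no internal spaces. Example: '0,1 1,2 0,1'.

Answer: 1,2 2,3 0,1

Derivation:
Collision at t=5/6: particles 1 and 2 swap velocities; positions: p0=3 p1=34/3 p2=34/3 p3=107/6; velocities now: v0=0 v1=-2 v2=4 v3=1
Collision at t=3: particles 2 and 3 swap velocities; positions: p0=3 p1=7 p2=20 p3=20; velocities now: v0=0 v1=-2 v2=1 v3=4
Collision at t=5: particles 0 and 1 swap velocities; positions: p0=3 p1=3 p2=22 p3=28; velocities now: v0=-2 v1=0 v2=1 v3=4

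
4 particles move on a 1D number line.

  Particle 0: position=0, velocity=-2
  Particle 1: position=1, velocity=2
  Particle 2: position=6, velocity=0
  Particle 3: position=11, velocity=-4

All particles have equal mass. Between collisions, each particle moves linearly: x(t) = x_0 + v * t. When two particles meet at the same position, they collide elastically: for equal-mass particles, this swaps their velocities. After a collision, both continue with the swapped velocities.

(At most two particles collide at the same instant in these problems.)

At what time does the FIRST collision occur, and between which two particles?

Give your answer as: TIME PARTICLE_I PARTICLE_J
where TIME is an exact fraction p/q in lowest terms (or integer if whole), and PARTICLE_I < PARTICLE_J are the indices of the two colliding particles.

Pair (0,1): pos 0,1 vel -2,2 -> not approaching (rel speed -4 <= 0)
Pair (1,2): pos 1,6 vel 2,0 -> gap=5, closing at 2/unit, collide at t=5/2
Pair (2,3): pos 6,11 vel 0,-4 -> gap=5, closing at 4/unit, collide at t=5/4
Earliest collision: t=5/4 between 2 and 3

Answer: 5/4 2 3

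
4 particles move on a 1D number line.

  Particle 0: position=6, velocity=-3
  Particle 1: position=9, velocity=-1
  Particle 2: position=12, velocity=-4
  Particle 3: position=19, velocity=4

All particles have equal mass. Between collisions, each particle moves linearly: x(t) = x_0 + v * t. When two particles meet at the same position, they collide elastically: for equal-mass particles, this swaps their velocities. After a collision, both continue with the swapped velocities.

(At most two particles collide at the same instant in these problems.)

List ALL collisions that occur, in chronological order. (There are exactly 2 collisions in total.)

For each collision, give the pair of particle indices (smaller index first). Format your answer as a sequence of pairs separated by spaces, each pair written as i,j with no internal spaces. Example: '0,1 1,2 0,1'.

Answer: 1,2 0,1

Derivation:
Collision at t=1: particles 1 and 2 swap velocities; positions: p0=3 p1=8 p2=8 p3=23; velocities now: v0=-3 v1=-4 v2=-1 v3=4
Collision at t=6: particles 0 and 1 swap velocities; positions: p0=-12 p1=-12 p2=3 p3=43; velocities now: v0=-4 v1=-3 v2=-1 v3=4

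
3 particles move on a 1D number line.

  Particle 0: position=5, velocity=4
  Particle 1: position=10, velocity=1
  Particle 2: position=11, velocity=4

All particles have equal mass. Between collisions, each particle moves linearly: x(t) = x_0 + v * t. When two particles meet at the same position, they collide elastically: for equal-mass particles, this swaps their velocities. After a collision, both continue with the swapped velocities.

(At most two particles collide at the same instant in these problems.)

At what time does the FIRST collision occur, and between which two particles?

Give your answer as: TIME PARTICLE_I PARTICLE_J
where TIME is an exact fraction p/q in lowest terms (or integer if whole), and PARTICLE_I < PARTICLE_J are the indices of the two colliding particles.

Answer: 5/3 0 1

Derivation:
Pair (0,1): pos 5,10 vel 4,1 -> gap=5, closing at 3/unit, collide at t=5/3
Pair (1,2): pos 10,11 vel 1,4 -> not approaching (rel speed -3 <= 0)
Earliest collision: t=5/3 between 0 and 1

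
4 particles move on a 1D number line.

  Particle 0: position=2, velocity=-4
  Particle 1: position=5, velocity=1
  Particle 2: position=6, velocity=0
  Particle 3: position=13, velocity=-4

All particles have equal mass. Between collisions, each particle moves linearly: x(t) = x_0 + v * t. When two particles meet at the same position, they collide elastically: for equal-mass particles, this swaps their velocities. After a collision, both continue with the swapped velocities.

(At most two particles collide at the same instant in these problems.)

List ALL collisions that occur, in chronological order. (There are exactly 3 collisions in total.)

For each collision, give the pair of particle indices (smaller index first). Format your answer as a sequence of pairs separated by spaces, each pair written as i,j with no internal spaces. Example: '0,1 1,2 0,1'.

Answer: 1,2 2,3 1,2

Derivation:
Collision at t=1: particles 1 and 2 swap velocities; positions: p0=-2 p1=6 p2=6 p3=9; velocities now: v0=-4 v1=0 v2=1 v3=-4
Collision at t=8/5: particles 2 and 3 swap velocities; positions: p0=-22/5 p1=6 p2=33/5 p3=33/5; velocities now: v0=-4 v1=0 v2=-4 v3=1
Collision at t=7/4: particles 1 and 2 swap velocities; positions: p0=-5 p1=6 p2=6 p3=27/4; velocities now: v0=-4 v1=-4 v2=0 v3=1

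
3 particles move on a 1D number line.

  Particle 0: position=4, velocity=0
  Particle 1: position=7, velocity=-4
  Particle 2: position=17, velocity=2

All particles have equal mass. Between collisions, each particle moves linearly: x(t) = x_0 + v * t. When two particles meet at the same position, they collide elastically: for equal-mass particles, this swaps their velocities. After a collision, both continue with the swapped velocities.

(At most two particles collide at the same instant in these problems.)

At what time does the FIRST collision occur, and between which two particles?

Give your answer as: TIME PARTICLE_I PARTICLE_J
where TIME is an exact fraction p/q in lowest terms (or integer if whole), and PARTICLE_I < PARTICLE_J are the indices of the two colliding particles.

Pair (0,1): pos 4,7 vel 0,-4 -> gap=3, closing at 4/unit, collide at t=3/4
Pair (1,2): pos 7,17 vel -4,2 -> not approaching (rel speed -6 <= 0)
Earliest collision: t=3/4 between 0 and 1

Answer: 3/4 0 1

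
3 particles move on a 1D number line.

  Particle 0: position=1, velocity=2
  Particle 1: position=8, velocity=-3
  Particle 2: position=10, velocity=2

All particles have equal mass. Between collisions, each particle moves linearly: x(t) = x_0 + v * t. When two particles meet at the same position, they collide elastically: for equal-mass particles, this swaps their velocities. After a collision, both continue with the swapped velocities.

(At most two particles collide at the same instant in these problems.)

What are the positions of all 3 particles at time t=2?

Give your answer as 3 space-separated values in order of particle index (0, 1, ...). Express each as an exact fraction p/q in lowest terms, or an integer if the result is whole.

Answer: 2 5 14

Derivation:
Collision at t=7/5: particles 0 and 1 swap velocities; positions: p0=19/5 p1=19/5 p2=64/5; velocities now: v0=-3 v1=2 v2=2
Advance to t=2 (no further collisions before then); velocities: v0=-3 v1=2 v2=2; positions = 2 5 14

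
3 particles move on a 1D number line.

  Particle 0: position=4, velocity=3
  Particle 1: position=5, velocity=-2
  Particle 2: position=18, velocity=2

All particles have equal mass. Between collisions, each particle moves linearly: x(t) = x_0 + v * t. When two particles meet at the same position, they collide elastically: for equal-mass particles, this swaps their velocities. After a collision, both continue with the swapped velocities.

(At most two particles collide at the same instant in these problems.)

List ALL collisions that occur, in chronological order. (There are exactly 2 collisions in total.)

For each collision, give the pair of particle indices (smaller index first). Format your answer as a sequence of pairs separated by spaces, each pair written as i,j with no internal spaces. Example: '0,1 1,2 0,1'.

Answer: 0,1 1,2

Derivation:
Collision at t=1/5: particles 0 and 1 swap velocities; positions: p0=23/5 p1=23/5 p2=92/5; velocities now: v0=-2 v1=3 v2=2
Collision at t=14: particles 1 and 2 swap velocities; positions: p0=-23 p1=46 p2=46; velocities now: v0=-2 v1=2 v2=3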